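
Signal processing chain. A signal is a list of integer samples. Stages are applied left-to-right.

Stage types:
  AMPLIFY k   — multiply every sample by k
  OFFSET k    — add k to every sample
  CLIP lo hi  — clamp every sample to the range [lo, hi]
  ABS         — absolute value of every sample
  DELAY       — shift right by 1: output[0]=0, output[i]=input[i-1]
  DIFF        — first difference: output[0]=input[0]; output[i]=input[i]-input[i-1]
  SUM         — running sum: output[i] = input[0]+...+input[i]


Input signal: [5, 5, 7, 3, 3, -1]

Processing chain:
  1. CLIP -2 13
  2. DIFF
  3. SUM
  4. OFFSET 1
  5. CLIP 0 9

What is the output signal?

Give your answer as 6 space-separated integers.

Answer: 6 6 8 4 4 0

Derivation:
Input: [5, 5, 7, 3, 3, -1]
Stage 1 (CLIP -2 13): clip(5,-2,13)=5, clip(5,-2,13)=5, clip(7,-2,13)=7, clip(3,-2,13)=3, clip(3,-2,13)=3, clip(-1,-2,13)=-1 -> [5, 5, 7, 3, 3, -1]
Stage 2 (DIFF): s[0]=5, 5-5=0, 7-5=2, 3-7=-4, 3-3=0, -1-3=-4 -> [5, 0, 2, -4, 0, -4]
Stage 3 (SUM): sum[0..0]=5, sum[0..1]=5, sum[0..2]=7, sum[0..3]=3, sum[0..4]=3, sum[0..5]=-1 -> [5, 5, 7, 3, 3, -1]
Stage 4 (OFFSET 1): 5+1=6, 5+1=6, 7+1=8, 3+1=4, 3+1=4, -1+1=0 -> [6, 6, 8, 4, 4, 0]
Stage 5 (CLIP 0 9): clip(6,0,9)=6, clip(6,0,9)=6, clip(8,0,9)=8, clip(4,0,9)=4, clip(4,0,9)=4, clip(0,0,9)=0 -> [6, 6, 8, 4, 4, 0]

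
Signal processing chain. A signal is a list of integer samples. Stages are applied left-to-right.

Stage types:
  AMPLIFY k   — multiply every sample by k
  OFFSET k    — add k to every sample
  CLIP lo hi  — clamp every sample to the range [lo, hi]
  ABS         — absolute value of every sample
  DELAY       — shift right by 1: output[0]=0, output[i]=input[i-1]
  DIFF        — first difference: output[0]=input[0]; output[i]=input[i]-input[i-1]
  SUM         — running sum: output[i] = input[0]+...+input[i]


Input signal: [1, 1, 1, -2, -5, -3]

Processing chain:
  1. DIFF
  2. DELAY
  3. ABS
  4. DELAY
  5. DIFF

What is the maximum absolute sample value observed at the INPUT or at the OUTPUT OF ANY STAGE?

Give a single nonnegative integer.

Input: [1, 1, 1, -2, -5, -3] (max |s|=5)
Stage 1 (DIFF): s[0]=1, 1-1=0, 1-1=0, -2-1=-3, -5--2=-3, -3--5=2 -> [1, 0, 0, -3, -3, 2] (max |s|=3)
Stage 2 (DELAY): [0, 1, 0, 0, -3, -3] = [0, 1, 0, 0, -3, -3] -> [0, 1, 0, 0, -3, -3] (max |s|=3)
Stage 3 (ABS): |0|=0, |1|=1, |0|=0, |0|=0, |-3|=3, |-3|=3 -> [0, 1, 0, 0, 3, 3] (max |s|=3)
Stage 4 (DELAY): [0, 0, 1, 0, 0, 3] = [0, 0, 1, 0, 0, 3] -> [0, 0, 1, 0, 0, 3] (max |s|=3)
Stage 5 (DIFF): s[0]=0, 0-0=0, 1-0=1, 0-1=-1, 0-0=0, 3-0=3 -> [0, 0, 1, -1, 0, 3] (max |s|=3)
Overall max amplitude: 5

Answer: 5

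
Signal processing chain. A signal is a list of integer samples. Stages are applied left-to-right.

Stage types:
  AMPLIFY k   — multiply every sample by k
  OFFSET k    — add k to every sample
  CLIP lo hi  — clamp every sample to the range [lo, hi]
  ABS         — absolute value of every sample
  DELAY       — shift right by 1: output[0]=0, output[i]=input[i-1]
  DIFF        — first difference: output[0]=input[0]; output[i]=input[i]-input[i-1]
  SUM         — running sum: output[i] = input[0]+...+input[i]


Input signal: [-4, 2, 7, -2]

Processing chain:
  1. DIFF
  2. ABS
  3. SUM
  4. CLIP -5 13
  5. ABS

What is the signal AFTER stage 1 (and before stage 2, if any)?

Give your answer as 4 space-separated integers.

Answer: -4 6 5 -9

Derivation:
Input: [-4, 2, 7, -2]
Stage 1 (DIFF): s[0]=-4, 2--4=6, 7-2=5, -2-7=-9 -> [-4, 6, 5, -9]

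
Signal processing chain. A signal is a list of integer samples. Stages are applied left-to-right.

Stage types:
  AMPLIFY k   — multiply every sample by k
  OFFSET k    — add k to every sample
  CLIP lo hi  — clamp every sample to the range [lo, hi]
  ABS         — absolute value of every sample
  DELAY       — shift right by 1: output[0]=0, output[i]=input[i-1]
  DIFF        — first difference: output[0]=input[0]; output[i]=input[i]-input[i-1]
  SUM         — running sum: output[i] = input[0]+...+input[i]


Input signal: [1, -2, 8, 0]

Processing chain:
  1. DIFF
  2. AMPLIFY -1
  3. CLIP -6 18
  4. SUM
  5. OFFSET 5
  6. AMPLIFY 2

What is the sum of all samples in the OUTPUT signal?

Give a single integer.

Input: [1, -2, 8, 0]
Stage 1 (DIFF): s[0]=1, -2-1=-3, 8--2=10, 0-8=-8 -> [1, -3, 10, -8]
Stage 2 (AMPLIFY -1): 1*-1=-1, -3*-1=3, 10*-1=-10, -8*-1=8 -> [-1, 3, -10, 8]
Stage 3 (CLIP -6 18): clip(-1,-6,18)=-1, clip(3,-6,18)=3, clip(-10,-6,18)=-6, clip(8,-6,18)=8 -> [-1, 3, -6, 8]
Stage 4 (SUM): sum[0..0]=-1, sum[0..1]=2, sum[0..2]=-4, sum[0..3]=4 -> [-1, 2, -4, 4]
Stage 5 (OFFSET 5): -1+5=4, 2+5=7, -4+5=1, 4+5=9 -> [4, 7, 1, 9]
Stage 6 (AMPLIFY 2): 4*2=8, 7*2=14, 1*2=2, 9*2=18 -> [8, 14, 2, 18]
Output sum: 42

Answer: 42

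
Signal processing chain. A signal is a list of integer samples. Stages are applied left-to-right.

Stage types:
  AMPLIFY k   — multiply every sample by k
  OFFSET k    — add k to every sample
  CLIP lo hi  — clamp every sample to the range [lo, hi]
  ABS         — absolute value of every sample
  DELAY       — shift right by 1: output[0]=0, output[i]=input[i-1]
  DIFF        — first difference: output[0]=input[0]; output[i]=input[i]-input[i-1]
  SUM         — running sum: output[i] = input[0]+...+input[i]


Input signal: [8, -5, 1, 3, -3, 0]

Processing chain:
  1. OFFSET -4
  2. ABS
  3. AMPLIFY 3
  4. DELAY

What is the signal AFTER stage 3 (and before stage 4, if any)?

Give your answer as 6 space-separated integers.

Answer: 12 27 9 3 21 12

Derivation:
Input: [8, -5, 1, 3, -3, 0]
Stage 1 (OFFSET -4): 8+-4=4, -5+-4=-9, 1+-4=-3, 3+-4=-1, -3+-4=-7, 0+-4=-4 -> [4, -9, -3, -1, -7, -4]
Stage 2 (ABS): |4|=4, |-9|=9, |-3|=3, |-1|=1, |-7|=7, |-4|=4 -> [4, 9, 3, 1, 7, 4]
Stage 3 (AMPLIFY 3): 4*3=12, 9*3=27, 3*3=9, 1*3=3, 7*3=21, 4*3=12 -> [12, 27, 9, 3, 21, 12]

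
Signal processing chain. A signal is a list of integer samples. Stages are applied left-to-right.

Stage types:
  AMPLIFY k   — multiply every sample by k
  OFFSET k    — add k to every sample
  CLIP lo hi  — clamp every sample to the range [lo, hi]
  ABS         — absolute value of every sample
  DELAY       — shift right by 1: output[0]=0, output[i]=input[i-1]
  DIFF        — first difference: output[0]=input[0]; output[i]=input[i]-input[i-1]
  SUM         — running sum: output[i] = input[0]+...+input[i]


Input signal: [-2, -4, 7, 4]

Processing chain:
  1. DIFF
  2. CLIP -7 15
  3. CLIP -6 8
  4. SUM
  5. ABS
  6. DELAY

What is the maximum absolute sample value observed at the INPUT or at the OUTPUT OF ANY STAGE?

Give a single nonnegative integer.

Input: [-2, -4, 7, 4] (max |s|=7)
Stage 1 (DIFF): s[0]=-2, -4--2=-2, 7--4=11, 4-7=-3 -> [-2, -2, 11, -3] (max |s|=11)
Stage 2 (CLIP -7 15): clip(-2,-7,15)=-2, clip(-2,-7,15)=-2, clip(11,-7,15)=11, clip(-3,-7,15)=-3 -> [-2, -2, 11, -3] (max |s|=11)
Stage 3 (CLIP -6 8): clip(-2,-6,8)=-2, clip(-2,-6,8)=-2, clip(11,-6,8)=8, clip(-3,-6,8)=-3 -> [-2, -2, 8, -3] (max |s|=8)
Stage 4 (SUM): sum[0..0]=-2, sum[0..1]=-4, sum[0..2]=4, sum[0..3]=1 -> [-2, -4, 4, 1] (max |s|=4)
Stage 5 (ABS): |-2|=2, |-4|=4, |4|=4, |1|=1 -> [2, 4, 4, 1] (max |s|=4)
Stage 6 (DELAY): [0, 2, 4, 4] = [0, 2, 4, 4] -> [0, 2, 4, 4] (max |s|=4)
Overall max amplitude: 11

Answer: 11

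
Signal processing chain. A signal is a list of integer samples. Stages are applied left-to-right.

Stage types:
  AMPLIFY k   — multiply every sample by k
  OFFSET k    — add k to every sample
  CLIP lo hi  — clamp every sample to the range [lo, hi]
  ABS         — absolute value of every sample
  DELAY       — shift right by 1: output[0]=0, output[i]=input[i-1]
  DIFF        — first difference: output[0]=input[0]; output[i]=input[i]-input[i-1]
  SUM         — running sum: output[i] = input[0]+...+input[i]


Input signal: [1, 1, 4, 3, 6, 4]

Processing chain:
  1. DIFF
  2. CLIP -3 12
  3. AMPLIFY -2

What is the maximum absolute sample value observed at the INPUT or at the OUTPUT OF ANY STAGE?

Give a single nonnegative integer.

Input: [1, 1, 4, 3, 6, 4] (max |s|=6)
Stage 1 (DIFF): s[0]=1, 1-1=0, 4-1=3, 3-4=-1, 6-3=3, 4-6=-2 -> [1, 0, 3, -1, 3, -2] (max |s|=3)
Stage 2 (CLIP -3 12): clip(1,-3,12)=1, clip(0,-3,12)=0, clip(3,-3,12)=3, clip(-1,-3,12)=-1, clip(3,-3,12)=3, clip(-2,-3,12)=-2 -> [1, 0, 3, -1, 3, -2] (max |s|=3)
Stage 3 (AMPLIFY -2): 1*-2=-2, 0*-2=0, 3*-2=-6, -1*-2=2, 3*-2=-6, -2*-2=4 -> [-2, 0, -6, 2, -6, 4] (max |s|=6)
Overall max amplitude: 6

Answer: 6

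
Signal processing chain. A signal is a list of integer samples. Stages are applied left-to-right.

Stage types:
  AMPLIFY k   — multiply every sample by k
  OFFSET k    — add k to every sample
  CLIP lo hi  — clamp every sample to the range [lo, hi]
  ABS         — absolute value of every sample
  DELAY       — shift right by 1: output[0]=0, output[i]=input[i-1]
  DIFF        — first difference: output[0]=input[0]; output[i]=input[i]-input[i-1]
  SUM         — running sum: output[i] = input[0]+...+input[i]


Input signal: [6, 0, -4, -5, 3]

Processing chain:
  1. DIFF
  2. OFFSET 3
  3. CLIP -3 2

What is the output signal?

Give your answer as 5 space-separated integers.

Input: [6, 0, -4, -5, 3]
Stage 1 (DIFF): s[0]=6, 0-6=-6, -4-0=-4, -5--4=-1, 3--5=8 -> [6, -6, -4, -1, 8]
Stage 2 (OFFSET 3): 6+3=9, -6+3=-3, -4+3=-1, -1+3=2, 8+3=11 -> [9, -3, -1, 2, 11]
Stage 3 (CLIP -3 2): clip(9,-3,2)=2, clip(-3,-3,2)=-3, clip(-1,-3,2)=-1, clip(2,-3,2)=2, clip(11,-3,2)=2 -> [2, -3, -1, 2, 2]

Answer: 2 -3 -1 2 2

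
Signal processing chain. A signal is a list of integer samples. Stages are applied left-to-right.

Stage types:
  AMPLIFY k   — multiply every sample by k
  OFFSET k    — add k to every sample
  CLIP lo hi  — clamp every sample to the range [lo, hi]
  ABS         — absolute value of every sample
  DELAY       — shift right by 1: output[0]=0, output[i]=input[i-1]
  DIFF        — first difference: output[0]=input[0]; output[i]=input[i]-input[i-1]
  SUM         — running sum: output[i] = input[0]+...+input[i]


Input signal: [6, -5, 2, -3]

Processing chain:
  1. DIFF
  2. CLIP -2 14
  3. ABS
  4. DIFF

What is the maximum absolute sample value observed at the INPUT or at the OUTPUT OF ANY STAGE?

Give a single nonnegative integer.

Answer: 11

Derivation:
Input: [6, -5, 2, -3] (max |s|=6)
Stage 1 (DIFF): s[0]=6, -5-6=-11, 2--5=7, -3-2=-5 -> [6, -11, 7, -5] (max |s|=11)
Stage 2 (CLIP -2 14): clip(6,-2,14)=6, clip(-11,-2,14)=-2, clip(7,-2,14)=7, clip(-5,-2,14)=-2 -> [6, -2, 7, -2] (max |s|=7)
Stage 3 (ABS): |6|=6, |-2|=2, |7|=7, |-2|=2 -> [6, 2, 7, 2] (max |s|=7)
Stage 4 (DIFF): s[0]=6, 2-6=-4, 7-2=5, 2-7=-5 -> [6, -4, 5, -5] (max |s|=6)
Overall max amplitude: 11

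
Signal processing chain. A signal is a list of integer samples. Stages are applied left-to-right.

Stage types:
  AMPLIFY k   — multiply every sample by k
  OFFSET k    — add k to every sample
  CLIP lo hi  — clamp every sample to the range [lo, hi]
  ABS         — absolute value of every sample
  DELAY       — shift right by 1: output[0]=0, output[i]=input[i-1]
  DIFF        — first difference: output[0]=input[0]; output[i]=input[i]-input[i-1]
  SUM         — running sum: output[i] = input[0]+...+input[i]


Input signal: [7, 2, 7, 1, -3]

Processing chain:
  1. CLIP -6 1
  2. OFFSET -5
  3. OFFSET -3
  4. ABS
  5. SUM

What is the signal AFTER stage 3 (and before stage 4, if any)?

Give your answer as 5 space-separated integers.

Input: [7, 2, 7, 1, -3]
Stage 1 (CLIP -6 1): clip(7,-6,1)=1, clip(2,-6,1)=1, clip(7,-6,1)=1, clip(1,-6,1)=1, clip(-3,-6,1)=-3 -> [1, 1, 1, 1, -3]
Stage 2 (OFFSET -5): 1+-5=-4, 1+-5=-4, 1+-5=-4, 1+-5=-4, -3+-5=-8 -> [-4, -4, -4, -4, -8]
Stage 3 (OFFSET -3): -4+-3=-7, -4+-3=-7, -4+-3=-7, -4+-3=-7, -8+-3=-11 -> [-7, -7, -7, -7, -11]

Answer: -7 -7 -7 -7 -11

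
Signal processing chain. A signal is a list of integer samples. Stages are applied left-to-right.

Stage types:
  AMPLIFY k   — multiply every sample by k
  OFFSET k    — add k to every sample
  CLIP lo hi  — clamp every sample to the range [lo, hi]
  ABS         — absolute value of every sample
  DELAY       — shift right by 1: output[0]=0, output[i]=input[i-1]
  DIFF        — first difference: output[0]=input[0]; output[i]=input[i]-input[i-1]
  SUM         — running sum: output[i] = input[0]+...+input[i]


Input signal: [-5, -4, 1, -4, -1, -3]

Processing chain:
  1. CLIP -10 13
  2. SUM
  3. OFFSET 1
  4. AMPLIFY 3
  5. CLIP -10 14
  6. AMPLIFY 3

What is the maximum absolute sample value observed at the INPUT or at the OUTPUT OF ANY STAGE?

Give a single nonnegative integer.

Input: [-5, -4, 1, -4, -1, -3] (max |s|=5)
Stage 1 (CLIP -10 13): clip(-5,-10,13)=-5, clip(-4,-10,13)=-4, clip(1,-10,13)=1, clip(-4,-10,13)=-4, clip(-1,-10,13)=-1, clip(-3,-10,13)=-3 -> [-5, -4, 1, -4, -1, -3] (max |s|=5)
Stage 2 (SUM): sum[0..0]=-5, sum[0..1]=-9, sum[0..2]=-8, sum[0..3]=-12, sum[0..4]=-13, sum[0..5]=-16 -> [-5, -9, -8, -12, -13, -16] (max |s|=16)
Stage 3 (OFFSET 1): -5+1=-4, -9+1=-8, -8+1=-7, -12+1=-11, -13+1=-12, -16+1=-15 -> [-4, -8, -7, -11, -12, -15] (max |s|=15)
Stage 4 (AMPLIFY 3): -4*3=-12, -8*3=-24, -7*3=-21, -11*3=-33, -12*3=-36, -15*3=-45 -> [-12, -24, -21, -33, -36, -45] (max |s|=45)
Stage 5 (CLIP -10 14): clip(-12,-10,14)=-10, clip(-24,-10,14)=-10, clip(-21,-10,14)=-10, clip(-33,-10,14)=-10, clip(-36,-10,14)=-10, clip(-45,-10,14)=-10 -> [-10, -10, -10, -10, -10, -10] (max |s|=10)
Stage 6 (AMPLIFY 3): -10*3=-30, -10*3=-30, -10*3=-30, -10*3=-30, -10*3=-30, -10*3=-30 -> [-30, -30, -30, -30, -30, -30] (max |s|=30)
Overall max amplitude: 45

Answer: 45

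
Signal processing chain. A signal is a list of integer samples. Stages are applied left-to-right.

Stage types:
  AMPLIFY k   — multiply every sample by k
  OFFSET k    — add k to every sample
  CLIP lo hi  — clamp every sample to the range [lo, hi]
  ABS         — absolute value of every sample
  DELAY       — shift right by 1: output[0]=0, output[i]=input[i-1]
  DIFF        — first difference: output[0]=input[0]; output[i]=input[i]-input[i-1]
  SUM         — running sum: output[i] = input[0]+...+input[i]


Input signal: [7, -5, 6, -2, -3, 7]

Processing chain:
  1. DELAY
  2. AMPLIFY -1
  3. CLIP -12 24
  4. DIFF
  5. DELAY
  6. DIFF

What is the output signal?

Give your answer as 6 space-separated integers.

Answer: 0 0 -7 19 -23 19

Derivation:
Input: [7, -5, 6, -2, -3, 7]
Stage 1 (DELAY): [0, 7, -5, 6, -2, -3] = [0, 7, -5, 6, -2, -3] -> [0, 7, -5, 6, -2, -3]
Stage 2 (AMPLIFY -1): 0*-1=0, 7*-1=-7, -5*-1=5, 6*-1=-6, -2*-1=2, -3*-1=3 -> [0, -7, 5, -6, 2, 3]
Stage 3 (CLIP -12 24): clip(0,-12,24)=0, clip(-7,-12,24)=-7, clip(5,-12,24)=5, clip(-6,-12,24)=-6, clip(2,-12,24)=2, clip(3,-12,24)=3 -> [0, -7, 5, -6, 2, 3]
Stage 4 (DIFF): s[0]=0, -7-0=-7, 5--7=12, -6-5=-11, 2--6=8, 3-2=1 -> [0, -7, 12, -11, 8, 1]
Stage 5 (DELAY): [0, 0, -7, 12, -11, 8] = [0, 0, -7, 12, -11, 8] -> [0, 0, -7, 12, -11, 8]
Stage 6 (DIFF): s[0]=0, 0-0=0, -7-0=-7, 12--7=19, -11-12=-23, 8--11=19 -> [0, 0, -7, 19, -23, 19]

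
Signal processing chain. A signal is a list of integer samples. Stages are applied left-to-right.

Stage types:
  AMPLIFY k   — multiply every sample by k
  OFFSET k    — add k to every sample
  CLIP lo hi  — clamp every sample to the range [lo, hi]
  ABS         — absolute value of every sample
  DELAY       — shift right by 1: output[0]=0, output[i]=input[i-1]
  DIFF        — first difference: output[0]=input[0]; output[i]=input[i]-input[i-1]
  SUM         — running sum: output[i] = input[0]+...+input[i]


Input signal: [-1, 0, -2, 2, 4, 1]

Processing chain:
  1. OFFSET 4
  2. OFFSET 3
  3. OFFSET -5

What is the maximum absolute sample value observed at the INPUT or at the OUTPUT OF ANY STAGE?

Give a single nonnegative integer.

Input: [-1, 0, -2, 2, 4, 1] (max |s|=4)
Stage 1 (OFFSET 4): -1+4=3, 0+4=4, -2+4=2, 2+4=6, 4+4=8, 1+4=5 -> [3, 4, 2, 6, 8, 5] (max |s|=8)
Stage 2 (OFFSET 3): 3+3=6, 4+3=7, 2+3=5, 6+3=9, 8+3=11, 5+3=8 -> [6, 7, 5, 9, 11, 8] (max |s|=11)
Stage 3 (OFFSET -5): 6+-5=1, 7+-5=2, 5+-5=0, 9+-5=4, 11+-5=6, 8+-5=3 -> [1, 2, 0, 4, 6, 3] (max |s|=6)
Overall max amplitude: 11

Answer: 11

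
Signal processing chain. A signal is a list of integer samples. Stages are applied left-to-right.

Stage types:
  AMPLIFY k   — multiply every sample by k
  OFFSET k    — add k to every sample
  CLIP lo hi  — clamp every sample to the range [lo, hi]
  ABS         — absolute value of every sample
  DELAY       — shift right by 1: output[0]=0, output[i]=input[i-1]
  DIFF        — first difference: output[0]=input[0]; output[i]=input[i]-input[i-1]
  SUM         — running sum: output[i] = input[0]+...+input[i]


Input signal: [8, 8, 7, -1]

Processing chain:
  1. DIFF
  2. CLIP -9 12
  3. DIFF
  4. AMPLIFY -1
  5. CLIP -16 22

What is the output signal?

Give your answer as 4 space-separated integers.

Answer: -8 8 1 7

Derivation:
Input: [8, 8, 7, -1]
Stage 1 (DIFF): s[0]=8, 8-8=0, 7-8=-1, -1-7=-8 -> [8, 0, -1, -8]
Stage 2 (CLIP -9 12): clip(8,-9,12)=8, clip(0,-9,12)=0, clip(-1,-9,12)=-1, clip(-8,-9,12)=-8 -> [8, 0, -1, -8]
Stage 3 (DIFF): s[0]=8, 0-8=-8, -1-0=-1, -8--1=-7 -> [8, -8, -1, -7]
Stage 4 (AMPLIFY -1): 8*-1=-8, -8*-1=8, -1*-1=1, -7*-1=7 -> [-8, 8, 1, 7]
Stage 5 (CLIP -16 22): clip(-8,-16,22)=-8, clip(8,-16,22)=8, clip(1,-16,22)=1, clip(7,-16,22)=7 -> [-8, 8, 1, 7]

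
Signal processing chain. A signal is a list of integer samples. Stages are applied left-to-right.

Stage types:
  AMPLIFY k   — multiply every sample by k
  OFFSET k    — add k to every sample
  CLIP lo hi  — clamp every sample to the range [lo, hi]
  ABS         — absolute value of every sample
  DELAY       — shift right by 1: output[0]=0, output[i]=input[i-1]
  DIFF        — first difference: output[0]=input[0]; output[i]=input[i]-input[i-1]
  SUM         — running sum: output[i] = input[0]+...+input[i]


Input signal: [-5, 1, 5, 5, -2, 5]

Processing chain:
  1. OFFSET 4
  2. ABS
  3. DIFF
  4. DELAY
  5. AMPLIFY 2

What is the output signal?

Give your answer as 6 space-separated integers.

Input: [-5, 1, 5, 5, -2, 5]
Stage 1 (OFFSET 4): -5+4=-1, 1+4=5, 5+4=9, 5+4=9, -2+4=2, 5+4=9 -> [-1, 5, 9, 9, 2, 9]
Stage 2 (ABS): |-1|=1, |5|=5, |9|=9, |9|=9, |2|=2, |9|=9 -> [1, 5, 9, 9, 2, 9]
Stage 3 (DIFF): s[0]=1, 5-1=4, 9-5=4, 9-9=0, 2-9=-7, 9-2=7 -> [1, 4, 4, 0, -7, 7]
Stage 4 (DELAY): [0, 1, 4, 4, 0, -7] = [0, 1, 4, 4, 0, -7] -> [0, 1, 4, 4, 0, -7]
Stage 5 (AMPLIFY 2): 0*2=0, 1*2=2, 4*2=8, 4*2=8, 0*2=0, -7*2=-14 -> [0, 2, 8, 8, 0, -14]

Answer: 0 2 8 8 0 -14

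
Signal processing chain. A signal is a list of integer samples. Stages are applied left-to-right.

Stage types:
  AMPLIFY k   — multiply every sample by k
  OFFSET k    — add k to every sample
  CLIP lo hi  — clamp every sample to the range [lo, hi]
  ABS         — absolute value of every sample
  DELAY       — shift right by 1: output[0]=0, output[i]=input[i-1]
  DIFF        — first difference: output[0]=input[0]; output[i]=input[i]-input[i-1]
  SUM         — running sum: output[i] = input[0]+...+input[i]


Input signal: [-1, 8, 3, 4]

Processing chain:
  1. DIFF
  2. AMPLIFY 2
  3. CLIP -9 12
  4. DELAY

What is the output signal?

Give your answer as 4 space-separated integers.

Input: [-1, 8, 3, 4]
Stage 1 (DIFF): s[0]=-1, 8--1=9, 3-8=-5, 4-3=1 -> [-1, 9, -5, 1]
Stage 2 (AMPLIFY 2): -1*2=-2, 9*2=18, -5*2=-10, 1*2=2 -> [-2, 18, -10, 2]
Stage 3 (CLIP -9 12): clip(-2,-9,12)=-2, clip(18,-9,12)=12, clip(-10,-9,12)=-9, clip(2,-9,12)=2 -> [-2, 12, -9, 2]
Stage 4 (DELAY): [0, -2, 12, -9] = [0, -2, 12, -9] -> [0, -2, 12, -9]

Answer: 0 -2 12 -9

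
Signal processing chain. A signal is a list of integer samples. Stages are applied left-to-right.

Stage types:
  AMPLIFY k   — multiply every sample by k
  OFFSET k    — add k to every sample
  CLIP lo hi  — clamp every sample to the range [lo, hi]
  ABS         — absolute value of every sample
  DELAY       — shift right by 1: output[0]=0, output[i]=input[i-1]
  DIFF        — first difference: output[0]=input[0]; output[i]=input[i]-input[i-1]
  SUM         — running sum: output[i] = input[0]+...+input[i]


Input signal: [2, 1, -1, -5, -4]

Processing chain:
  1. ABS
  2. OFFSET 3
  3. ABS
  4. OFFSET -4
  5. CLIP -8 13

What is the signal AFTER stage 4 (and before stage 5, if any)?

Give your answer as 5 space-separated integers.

Input: [2, 1, -1, -5, -4]
Stage 1 (ABS): |2|=2, |1|=1, |-1|=1, |-5|=5, |-4|=4 -> [2, 1, 1, 5, 4]
Stage 2 (OFFSET 3): 2+3=5, 1+3=4, 1+3=4, 5+3=8, 4+3=7 -> [5, 4, 4, 8, 7]
Stage 3 (ABS): |5|=5, |4|=4, |4|=4, |8|=8, |7|=7 -> [5, 4, 4, 8, 7]
Stage 4 (OFFSET -4): 5+-4=1, 4+-4=0, 4+-4=0, 8+-4=4, 7+-4=3 -> [1, 0, 0, 4, 3]

Answer: 1 0 0 4 3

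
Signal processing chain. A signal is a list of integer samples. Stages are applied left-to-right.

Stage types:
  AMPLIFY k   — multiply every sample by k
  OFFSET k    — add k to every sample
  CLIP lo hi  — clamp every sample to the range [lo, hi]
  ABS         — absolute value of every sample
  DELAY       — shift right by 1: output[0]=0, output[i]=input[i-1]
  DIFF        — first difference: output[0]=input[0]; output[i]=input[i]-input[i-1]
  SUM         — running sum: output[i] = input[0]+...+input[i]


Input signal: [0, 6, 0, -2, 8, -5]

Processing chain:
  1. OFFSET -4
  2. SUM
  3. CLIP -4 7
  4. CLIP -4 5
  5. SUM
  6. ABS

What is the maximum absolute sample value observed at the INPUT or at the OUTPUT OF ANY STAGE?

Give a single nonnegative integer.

Input: [0, 6, 0, -2, 8, -5] (max |s|=8)
Stage 1 (OFFSET -4): 0+-4=-4, 6+-4=2, 0+-4=-4, -2+-4=-6, 8+-4=4, -5+-4=-9 -> [-4, 2, -4, -6, 4, -9] (max |s|=9)
Stage 2 (SUM): sum[0..0]=-4, sum[0..1]=-2, sum[0..2]=-6, sum[0..3]=-12, sum[0..4]=-8, sum[0..5]=-17 -> [-4, -2, -6, -12, -8, -17] (max |s|=17)
Stage 3 (CLIP -4 7): clip(-4,-4,7)=-4, clip(-2,-4,7)=-2, clip(-6,-4,7)=-4, clip(-12,-4,7)=-4, clip(-8,-4,7)=-4, clip(-17,-4,7)=-4 -> [-4, -2, -4, -4, -4, -4] (max |s|=4)
Stage 4 (CLIP -4 5): clip(-4,-4,5)=-4, clip(-2,-4,5)=-2, clip(-4,-4,5)=-4, clip(-4,-4,5)=-4, clip(-4,-4,5)=-4, clip(-4,-4,5)=-4 -> [-4, -2, -4, -4, -4, -4] (max |s|=4)
Stage 5 (SUM): sum[0..0]=-4, sum[0..1]=-6, sum[0..2]=-10, sum[0..3]=-14, sum[0..4]=-18, sum[0..5]=-22 -> [-4, -6, -10, -14, -18, -22] (max |s|=22)
Stage 6 (ABS): |-4|=4, |-6|=6, |-10|=10, |-14|=14, |-18|=18, |-22|=22 -> [4, 6, 10, 14, 18, 22] (max |s|=22)
Overall max amplitude: 22

Answer: 22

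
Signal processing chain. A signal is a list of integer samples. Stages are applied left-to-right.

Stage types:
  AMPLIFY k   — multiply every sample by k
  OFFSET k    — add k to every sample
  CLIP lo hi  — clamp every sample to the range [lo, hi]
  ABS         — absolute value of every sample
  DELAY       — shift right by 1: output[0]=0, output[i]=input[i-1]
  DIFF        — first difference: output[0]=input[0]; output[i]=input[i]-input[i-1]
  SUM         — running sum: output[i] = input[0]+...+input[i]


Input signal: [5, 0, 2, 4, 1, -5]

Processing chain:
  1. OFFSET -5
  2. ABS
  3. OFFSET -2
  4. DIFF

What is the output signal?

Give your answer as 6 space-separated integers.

Answer: -2 5 -2 -2 3 6

Derivation:
Input: [5, 0, 2, 4, 1, -5]
Stage 1 (OFFSET -5): 5+-5=0, 0+-5=-5, 2+-5=-3, 4+-5=-1, 1+-5=-4, -5+-5=-10 -> [0, -5, -3, -1, -4, -10]
Stage 2 (ABS): |0|=0, |-5|=5, |-3|=3, |-1|=1, |-4|=4, |-10|=10 -> [0, 5, 3, 1, 4, 10]
Stage 3 (OFFSET -2): 0+-2=-2, 5+-2=3, 3+-2=1, 1+-2=-1, 4+-2=2, 10+-2=8 -> [-2, 3, 1, -1, 2, 8]
Stage 4 (DIFF): s[0]=-2, 3--2=5, 1-3=-2, -1-1=-2, 2--1=3, 8-2=6 -> [-2, 5, -2, -2, 3, 6]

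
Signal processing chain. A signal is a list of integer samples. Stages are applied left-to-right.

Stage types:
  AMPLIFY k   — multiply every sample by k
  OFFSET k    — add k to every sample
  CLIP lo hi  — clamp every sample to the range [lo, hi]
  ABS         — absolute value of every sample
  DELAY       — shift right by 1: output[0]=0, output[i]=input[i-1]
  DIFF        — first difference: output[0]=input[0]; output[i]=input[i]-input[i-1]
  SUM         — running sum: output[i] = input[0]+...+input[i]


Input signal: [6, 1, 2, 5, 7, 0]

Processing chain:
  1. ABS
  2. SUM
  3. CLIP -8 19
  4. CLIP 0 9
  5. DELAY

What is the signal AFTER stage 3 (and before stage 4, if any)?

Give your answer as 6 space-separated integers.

Answer: 6 7 9 14 19 19

Derivation:
Input: [6, 1, 2, 5, 7, 0]
Stage 1 (ABS): |6|=6, |1|=1, |2|=2, |5|=5, |7|=7, |0|=0 -> [6, 1, 2, 5, 7, 0]
Stage 2 (SUM): sum[0..0]=6, sum[0..1]=7, sum[0..2]=9, sum[0..3]=14, sum[0..4]=21, sum[0..5]=21 -> [6, 7, 9, 14, 21, 21]
Stage 3 (CLIP -8 19): clip(6,-8,19)=6, clip(7,-8,19)=7, clip(9,-8,19)=9, clip(14,-8,19)=14, clip(21,-8,19)=19, clip(21,-8,19)=19 -> [6, 7, 9, 14, 19, 19]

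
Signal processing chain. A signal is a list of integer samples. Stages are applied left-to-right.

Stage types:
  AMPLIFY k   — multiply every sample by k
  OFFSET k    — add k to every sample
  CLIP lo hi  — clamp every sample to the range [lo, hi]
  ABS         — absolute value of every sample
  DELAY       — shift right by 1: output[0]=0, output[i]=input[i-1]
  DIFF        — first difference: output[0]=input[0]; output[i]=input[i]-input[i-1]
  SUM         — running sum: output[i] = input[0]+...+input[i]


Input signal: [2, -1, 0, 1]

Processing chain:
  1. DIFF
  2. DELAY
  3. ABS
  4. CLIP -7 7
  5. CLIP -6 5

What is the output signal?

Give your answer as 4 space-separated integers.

Input: [2, -1, 0, 1]
Stage 1 (DIFF): s[0]=2, -1-2=-3, 0--1=1, 1-0=1 -> [2, -3, 1, 1]
Stage 2 (DELAY): [0, 2, -3, 1] = [0, 2, -3, 1] -> [0, 2, -3, 1]
Stage 3 (ABS): |0|=0, |2|=2, |-3|=3, |1|=1 -> [0, 2, 3, 1]
Stage 4 (CLIP -7 7): clip(0,-7,7)=0, clip(2,-7,7)=2, clip(3,-7,7)=3, clip(1,-7,7)=1 -> [0, 2, 3, 1]
Stage 5 (CLIP -6 5): clip(0,-6,5)=0, clip(2,-6,5)=2, clip(3,-6,5)=3, clip(1,-6,5)=1 -> [0, 2, 3, 1]

Answer: 0 2 3 1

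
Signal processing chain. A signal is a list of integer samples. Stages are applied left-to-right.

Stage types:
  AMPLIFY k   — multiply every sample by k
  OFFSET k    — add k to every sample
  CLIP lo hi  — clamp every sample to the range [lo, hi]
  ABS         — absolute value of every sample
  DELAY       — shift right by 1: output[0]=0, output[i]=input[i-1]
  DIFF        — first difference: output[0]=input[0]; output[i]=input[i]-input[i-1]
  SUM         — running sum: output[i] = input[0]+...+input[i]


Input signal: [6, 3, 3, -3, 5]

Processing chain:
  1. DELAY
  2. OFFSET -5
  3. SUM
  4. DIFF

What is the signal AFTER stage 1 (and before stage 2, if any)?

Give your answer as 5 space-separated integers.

Answer: 0 6 3 3 -3

Derivation:
Input: [6, 3, 3, -3, 5]
Stage 1 (DELAY): [0, 6, 3, 3, -3] = [0, 6, 3, 3, -3] -> [0, 6, 3, 3, -3]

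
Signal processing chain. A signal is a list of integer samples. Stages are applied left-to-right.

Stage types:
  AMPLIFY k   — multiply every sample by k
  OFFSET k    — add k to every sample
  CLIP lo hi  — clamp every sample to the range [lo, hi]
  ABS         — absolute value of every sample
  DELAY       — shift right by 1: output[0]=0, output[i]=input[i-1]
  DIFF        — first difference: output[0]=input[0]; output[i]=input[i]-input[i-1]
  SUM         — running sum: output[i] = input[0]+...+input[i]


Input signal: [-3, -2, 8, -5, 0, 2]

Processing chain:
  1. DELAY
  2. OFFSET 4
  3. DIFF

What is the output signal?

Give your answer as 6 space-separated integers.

Answer: 4 -3 1 10 -13 5

Derivation:
Input: [-3, -2, 8, -5, 0, 2]
Stage 1 (DELAY): [0, -3, -2, 8, -5, 0] = [0, -3, -2, 8, -5, 0] -> [0, -3, -2, 8, -5, 0]
Stage 2 (OFFSET 4): 0+4=4, -3+4=1, -2+4=2, 8+4=12, -5+4=-1, 0+4=4 -> [4, 1, 2, 12, -1, 4]
Stage 3 (DIFF): s[0]=4, 1-4=-3, 2-1=1, 12-2=10, -1-12=-13, 4--1=5 -> [4, -3, 1, 10, -13, 5]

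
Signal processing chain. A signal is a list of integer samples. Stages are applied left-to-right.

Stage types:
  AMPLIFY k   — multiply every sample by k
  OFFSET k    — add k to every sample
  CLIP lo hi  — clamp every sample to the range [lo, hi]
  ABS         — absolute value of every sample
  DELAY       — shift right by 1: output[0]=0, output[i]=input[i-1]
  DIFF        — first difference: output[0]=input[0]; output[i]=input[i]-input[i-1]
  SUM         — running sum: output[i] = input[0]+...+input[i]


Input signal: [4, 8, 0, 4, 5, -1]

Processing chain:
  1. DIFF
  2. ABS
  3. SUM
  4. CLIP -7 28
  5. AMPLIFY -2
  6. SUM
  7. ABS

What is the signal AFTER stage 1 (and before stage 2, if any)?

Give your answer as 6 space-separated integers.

Answer: 4 4 -8 4 1 -6

Derivation:
Input: [4, 8, 0, 4, 5, -1]
Stage 1 (DIFF): s[0]=4, 8-4=4, 0-8=-8, 4-0=4, 5-4=1, -1-5=-6 -> [4, 4, -8, 4, 1, -6]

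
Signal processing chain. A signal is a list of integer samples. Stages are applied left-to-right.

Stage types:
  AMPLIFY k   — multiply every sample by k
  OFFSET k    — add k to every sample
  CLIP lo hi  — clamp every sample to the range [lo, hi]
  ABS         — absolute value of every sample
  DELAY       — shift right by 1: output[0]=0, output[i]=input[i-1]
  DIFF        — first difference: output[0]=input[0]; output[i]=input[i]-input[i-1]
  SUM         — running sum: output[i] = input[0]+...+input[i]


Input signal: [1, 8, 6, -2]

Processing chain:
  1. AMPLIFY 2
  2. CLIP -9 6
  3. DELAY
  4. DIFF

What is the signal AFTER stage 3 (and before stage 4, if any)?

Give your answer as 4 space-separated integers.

Answer: 0 2 6 6

Derivation:
Input: [1, 8, 6, -2]
Stage 1 (AMPLIFY 2): 1*2=2, 8*2=16, 6*2=12, -2*2=-4 -> [2, 16, 12, -4]
Stage 2 (CLIP -9 6): clip(2,-9,6)=2, clip(16,-9,6)=6, clip(12,-9,6)=6, clip(-4,-9,6)=-4 -> [2, 6, 6, -4]
Stage 3 (DELAY): [0, 2, 6, 6] = [0, 2, 6, 6] -> [0, 2, 6, 6]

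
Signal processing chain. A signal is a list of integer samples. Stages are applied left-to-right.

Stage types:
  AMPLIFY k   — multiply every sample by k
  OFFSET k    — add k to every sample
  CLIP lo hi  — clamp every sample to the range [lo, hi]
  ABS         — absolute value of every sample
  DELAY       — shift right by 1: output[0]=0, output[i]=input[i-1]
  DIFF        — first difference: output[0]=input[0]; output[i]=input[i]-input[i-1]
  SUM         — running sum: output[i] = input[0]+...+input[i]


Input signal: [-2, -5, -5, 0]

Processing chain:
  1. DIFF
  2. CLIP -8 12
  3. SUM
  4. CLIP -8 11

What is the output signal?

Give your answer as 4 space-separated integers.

Input: [-2, -5, -5, 0]
Stage 1 (DIFF): s[0]=-2, -5--2=-3, -5--5=0, 0--5=5 -> [-2, -3, 0, 5]
Stage 2 (CLIP -8 12): clip(-2,-8,12)=-2, clip(-3,-8,12)=-3, clip(0,-8,12)=0, clip(5,-8,12)=5 -> [-2, -3, 0, 5]
Stage 3 (SUM): sum[0..0]=-2, sum[0..1]=-5, sum[0..2]=-5, sum[0..3]=0 -> [-2, -5, -5, 0]
Stage 4 (CLIP -8 11): clip(-2,-8,11)=-2, clip(-5,-8,11)=-5, clip(-5,-8,11)=-5, clip(0,-8,11)=0 -> [-2, -5, -5, 0]

Answer: -2 -5 -5 0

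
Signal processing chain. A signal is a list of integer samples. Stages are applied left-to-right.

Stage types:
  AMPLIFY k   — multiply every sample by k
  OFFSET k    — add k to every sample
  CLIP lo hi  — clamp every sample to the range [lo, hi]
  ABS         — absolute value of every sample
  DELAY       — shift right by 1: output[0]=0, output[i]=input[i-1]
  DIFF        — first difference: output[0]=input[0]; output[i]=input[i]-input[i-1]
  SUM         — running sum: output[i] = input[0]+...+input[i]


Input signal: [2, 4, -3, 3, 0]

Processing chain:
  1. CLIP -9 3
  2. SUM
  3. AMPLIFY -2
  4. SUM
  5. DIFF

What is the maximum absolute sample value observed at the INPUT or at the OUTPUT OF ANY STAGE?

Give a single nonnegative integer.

Answer: 38

Derivation:
Input: [2, 4, -3, 3, 0] (max |s|=4)
Stage 1 (CLIP -9 3): clip(2,-9,3)=2, clip(4,-9,3)=3, clip(-3,-9,3)=-3, clip(3,-9,3)=3, clip(0,-9,3)=0 -> [2, 3, -3, 3, 0] (max |s|=3)
Stage 2 (SUM): sum[0..0]=2, sum[0..1]=5, sum[0..2]=2, sum[0..3]=5, sum[0..4]=5 -> [2, 5, 2, 5, 5] (max |s|=5)
Stage 3 (AMPLIFY -2): 2*-2=-4, 5*-2=-10, 2*-2=-4, 5*-2=-10, 5*-2=-10 -> [-4, -10, -4, -10, -10] (max |s|=10)
Stage 4 (SUM): sum[0..0]=-4, sum[0..1]=-14, sum[0..2]=-18, sum[0..3]=-28, sum[0..4]=-38 -> [-4, -14, -18, -28, -38] (max |s|=38)
Stage 5 (DIFF): s[0]=-4, -14--4=-10, -18--14=-4, -28--18=-10, -38--28=-10 -> [-4, -10, -4, -10, -10] (max |s|=10)
Overall max amplitude: 38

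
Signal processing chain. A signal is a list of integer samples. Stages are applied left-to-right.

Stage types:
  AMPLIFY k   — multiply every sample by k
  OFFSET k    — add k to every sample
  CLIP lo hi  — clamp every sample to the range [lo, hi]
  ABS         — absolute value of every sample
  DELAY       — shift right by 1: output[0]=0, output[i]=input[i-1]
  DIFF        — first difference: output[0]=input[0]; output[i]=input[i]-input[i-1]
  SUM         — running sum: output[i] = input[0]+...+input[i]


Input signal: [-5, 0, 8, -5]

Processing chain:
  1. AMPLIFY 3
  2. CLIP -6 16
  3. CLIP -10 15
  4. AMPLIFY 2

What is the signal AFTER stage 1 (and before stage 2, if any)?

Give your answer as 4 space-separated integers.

Answer: -15 0 24 -15

Derivation:
Input: [-5, 0, 8, -5]
Stage 1 (AMPLIFY 3): -5*3=-15, 0*3=0, 8*3=24, -5*3=-15 -> [-15, 0, 24, -15]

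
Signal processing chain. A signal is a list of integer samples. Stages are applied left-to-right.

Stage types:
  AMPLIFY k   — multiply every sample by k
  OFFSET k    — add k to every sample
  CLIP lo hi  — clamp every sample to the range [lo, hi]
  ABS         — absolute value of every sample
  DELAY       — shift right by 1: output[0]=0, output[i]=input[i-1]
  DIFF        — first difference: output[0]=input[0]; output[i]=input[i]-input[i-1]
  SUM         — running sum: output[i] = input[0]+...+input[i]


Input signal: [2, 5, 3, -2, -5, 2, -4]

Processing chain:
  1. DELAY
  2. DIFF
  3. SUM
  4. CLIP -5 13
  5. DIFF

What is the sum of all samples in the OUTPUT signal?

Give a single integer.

Input: [2, 5, 3, -2, -5, 2, -4]
Stage 1 (DELAY): [0, 2, 5, 3, -2, -5, 2] = [0, 2, 5, 3, -2, -5, 2] -> [0, 2, 5, 3, -2, -5, 2]
Stage 2 (DIFF): s[0]=0, 2-0=2, 5-2=3, 3-5=-2, -2-3=-5, -5--2=-3, 2--5=7 -> [0, 2, 3, -2, -5, -3, 7]
Stage 3 (SUM): sum[0..0]=0, sum[0..1]=2, sum[0..2]=5, sum[0..3]=3, sum[0..4]=-2, sum[0..5]=-5, sum[0..6]=2 -> [0, 2, 5, 3, -2, -5, 2]
Stage 4 (CLIP -5 13): clip(0,-5,13)=0, clip(2,-5,13)=2, clip(5,-5,13)=5, clip(3,-5,13)=3, clip(-2,-5,13)=-2, clip(-5,-5,13)=-5, clip(2,-5,13)=2 -> [0, 2, 5, 3, -2, -5, 2]
Stage 5 (DIFF): s[0]=0, 2-0=2, 5-2=3, 3-5=-2, -2-3=-5, -5--2=-3, 2--5=7 -> [0, 2, 3, -2, -5, -3, 7]
Output sum: 2

Answer: 2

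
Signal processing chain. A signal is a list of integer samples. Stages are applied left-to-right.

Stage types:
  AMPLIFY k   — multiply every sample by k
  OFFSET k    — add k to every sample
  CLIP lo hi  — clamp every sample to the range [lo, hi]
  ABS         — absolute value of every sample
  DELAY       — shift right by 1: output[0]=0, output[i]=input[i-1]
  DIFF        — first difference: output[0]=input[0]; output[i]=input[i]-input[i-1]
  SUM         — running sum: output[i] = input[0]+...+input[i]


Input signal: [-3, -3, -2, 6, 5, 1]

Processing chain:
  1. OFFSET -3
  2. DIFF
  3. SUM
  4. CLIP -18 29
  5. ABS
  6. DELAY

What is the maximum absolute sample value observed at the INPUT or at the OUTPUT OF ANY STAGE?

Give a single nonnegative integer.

Answer: 8

Derivation:
Input: [-3, -3, -2, 6, 5, 1] (max |s|=6)
Stage 1 (OFFSET -3): -3+-3=-6, -3+-3=-6, -2+-3=-5, 6+-3=3, 5+-3=2, 1+-3=-2 -> [-6, -6, -5, 3, 2, -2] (max |s|=6)
Stage 2 (DIFF): s[0]=-6, -6--6=0, -5--6=1, 3--5=8, 2-3=-1, -2-2=-4 -> [-6, 0, 1, 8, -1, -4] (max |s|=8)
Stage 3 (SUM): sum[0..0]=-6, sum[0..1]=-6, sum[0..2]=-5, sum[0..3]=3, sum[0..4]=2, sum[0..5]=-2 -> [-6, -6, -5, 3, 2, -2] (max |s|=6)
Stage 4 (CLIP -18 29): clip(-6,-18,29)=-6, clip(-6,-18,29)=-6, clip(-5,-18,29)=-5, clip(3,-18,29)=3, clip(2,-18,29)=2, clip(-2,-18,29)=-2 -> [-6, -6, -5, 3, 2, -2] (max |s|=6)
Stage 5 (ABS): |-6|=6, |-6|=6, |-5|=5, |3|=3, |2|=2, |-2|=2 -> [6, 6, 5, 3, 2, 2] (max |s|=6)
Stage 6 (DELAY): [0, 6, 6, 5, 3, 2] = [0, 6, 6, 5, 3, 2] -> [0, 6, 6, 5, 3, 2] (max |s|=6)
Overall max amplitude: 8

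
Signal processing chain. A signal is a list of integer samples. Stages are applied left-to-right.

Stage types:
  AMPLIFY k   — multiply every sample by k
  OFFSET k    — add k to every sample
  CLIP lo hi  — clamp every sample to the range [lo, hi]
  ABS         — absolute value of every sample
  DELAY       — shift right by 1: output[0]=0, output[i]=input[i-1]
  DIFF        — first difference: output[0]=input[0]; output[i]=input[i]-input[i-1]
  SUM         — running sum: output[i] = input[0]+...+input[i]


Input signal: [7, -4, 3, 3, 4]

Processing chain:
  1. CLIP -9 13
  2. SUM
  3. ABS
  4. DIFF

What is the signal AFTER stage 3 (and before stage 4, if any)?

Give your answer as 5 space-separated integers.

Input: [7, -4, 3, 3, 4]
Stage 1 (CLIP -9 13): clip(7,-9,13)=7, clip(-4,-9,13)=-4, clip(3,-9,13)=3, clip(3,-9,13)=3, clip(4,-9,13)=4 -> [7, -4, 3, 3, 4]
Stage 2 (SUM): sum[0..0]=7, sum[0..1]=3, sum[0..2]=6, sum[0..3]=9, sum[0..4]=13 -> [7, 3, 6, 9, 13]
Stage 3 (ABS): |7|=7, |3|=3, |6|=6, |9|=9, |13|=13 -> [7, 3, 6, 9, 13]

Answer: 7 3 6 9 13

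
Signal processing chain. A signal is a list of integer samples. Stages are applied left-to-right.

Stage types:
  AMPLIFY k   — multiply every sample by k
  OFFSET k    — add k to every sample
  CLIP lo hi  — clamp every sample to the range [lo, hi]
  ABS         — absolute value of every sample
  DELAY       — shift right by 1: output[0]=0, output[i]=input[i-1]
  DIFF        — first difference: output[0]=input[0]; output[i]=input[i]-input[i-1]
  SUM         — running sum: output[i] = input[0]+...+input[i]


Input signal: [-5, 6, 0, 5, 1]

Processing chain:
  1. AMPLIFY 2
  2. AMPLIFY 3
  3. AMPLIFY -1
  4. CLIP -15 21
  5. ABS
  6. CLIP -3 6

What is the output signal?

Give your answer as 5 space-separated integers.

Answer: 6 6 0 6 6

Derivation:
Input: [-5, 6, 0, 5, 1]
Stage 1 (AMPLIFY 2): -5*2=-10, 6*2=12, 0*2=0, 5*2=10, 1*2=2 -> [-10, 12, 0, 10, 2]
Stage 2 (AMPLIFY 3): -10*3=-30, 12*3=36, 0*3=0, 10*3=30, 2*3=6 -> [-30, 36, 0, 30, 6]
Stage 3 (AMPLIFY -1): -30*-1=30, 36*-1=-36, 0*-1=0, 30*-1=-30, 6*-1=-6 -> [30, -36, 0, -30, -6]
Stage 4 (CLIP -15 21): clip(30,-15,21)=21, clip(-36,-15,21)=-15, clip(0,-15,21)=0, clip(-30,-15,21)=-15, clip(-6,-15,21)=-6 -> [21, -15, 0, -15, -6]
Stage 5 (ABS): |21|=21, |-15|=15, |0|=0, |-15|=15, |-6|=6 -> [21, 15, 0, 15, 6]
Stage 6 (CLIP -3 6): clip(21,-3,6)=6, clip(15,-3,6)=6, clip(0,-3,6)=0, clip(15,-3,6)=6, clip(6,-3,6)=6 -> [6, 6, 0, 6, 6]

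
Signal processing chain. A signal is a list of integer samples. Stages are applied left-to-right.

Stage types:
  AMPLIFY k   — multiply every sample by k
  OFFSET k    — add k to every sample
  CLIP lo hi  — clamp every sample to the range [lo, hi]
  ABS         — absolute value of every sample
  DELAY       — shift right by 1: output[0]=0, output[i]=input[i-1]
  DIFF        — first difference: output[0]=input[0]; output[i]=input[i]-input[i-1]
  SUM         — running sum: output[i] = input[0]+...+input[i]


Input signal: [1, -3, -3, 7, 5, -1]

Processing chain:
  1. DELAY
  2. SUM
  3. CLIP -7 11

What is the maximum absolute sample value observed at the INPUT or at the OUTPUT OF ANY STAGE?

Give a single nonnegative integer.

Input: [1, -3, -3, 7, 5, -1] (max |s|=7)
Stage 1 (DELAY): [0, 1, -3, -3, 7, 5] = [0, 1, -3, -3, 7, 5] -> [0, 1, -3, -3, 7, 5] (max |s|=7)
Stage 2 (SUM): sum[0..0]=0, sum[0..1]=1, sum[0..2]=-2, sum[0..3]=-5, sum[0..4]=2, sum[0..5]=7 -> [0, 1, -2, -5, 2, 7] (max |s|=7)
Stage 3 (CLIP -7 11): clip(0,-7,11)=0, clip(1,-7,11)=1, clip(-2,-7,11)=-2, clip(-5,-7,11)=-5, clip(2,-7,11)=2, clip(7,-7,11)=7 -> [0, 1, -2, -5, 2, 7] (max |s|=7)
Overall max amplitude: 7

Answer: 7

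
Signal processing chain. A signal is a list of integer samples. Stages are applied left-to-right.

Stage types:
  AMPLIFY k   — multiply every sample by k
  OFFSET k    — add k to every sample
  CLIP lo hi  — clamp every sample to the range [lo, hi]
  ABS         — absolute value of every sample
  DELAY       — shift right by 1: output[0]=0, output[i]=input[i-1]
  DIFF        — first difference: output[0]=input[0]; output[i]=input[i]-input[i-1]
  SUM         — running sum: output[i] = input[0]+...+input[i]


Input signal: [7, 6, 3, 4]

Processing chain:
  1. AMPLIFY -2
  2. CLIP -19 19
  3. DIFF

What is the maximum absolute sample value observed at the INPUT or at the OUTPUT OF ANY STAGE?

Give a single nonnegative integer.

Input: [7, 6, 3, 4] (max |s|=7)
Stage 1 (AMPLIFY -2): 7*-2=-14, 6*-2=-12, 3*-2=-6, 4*-2=-8 -> [-14, -12, -6, -8] (max |s|=14)
Stage 2 (CLIP -19 19): clip(-14,-19,19)=-14, clip(-12,-19,19)=-12, clip(-6,-19,19)=-6, clip(-8,-19,19)=-8 -> [-14, -12, -6, -8] (max |s|=14)
Stage 3 (DIFF): s[0]=-14, -12--14=2, -6--12=6, -8--6=-2 -> [-14, 2, 6, -2] (max |s|=14)
Overall max amplitude: 14

Answer: 14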